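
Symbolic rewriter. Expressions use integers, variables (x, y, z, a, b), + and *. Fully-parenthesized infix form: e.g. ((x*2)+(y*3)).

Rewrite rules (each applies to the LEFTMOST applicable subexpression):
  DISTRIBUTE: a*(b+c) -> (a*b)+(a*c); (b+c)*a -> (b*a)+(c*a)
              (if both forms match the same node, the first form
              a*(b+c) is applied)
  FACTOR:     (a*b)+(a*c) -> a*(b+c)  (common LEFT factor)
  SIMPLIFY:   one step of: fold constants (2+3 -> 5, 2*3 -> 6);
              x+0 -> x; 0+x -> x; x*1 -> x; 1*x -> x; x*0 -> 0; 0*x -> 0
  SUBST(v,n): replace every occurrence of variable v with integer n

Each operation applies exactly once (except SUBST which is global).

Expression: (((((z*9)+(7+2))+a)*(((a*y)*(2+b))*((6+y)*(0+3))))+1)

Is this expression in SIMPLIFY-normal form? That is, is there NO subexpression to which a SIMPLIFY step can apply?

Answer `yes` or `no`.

Expression: (((((z*9)+(7+2))+a)*(((a*y)*(2+b))*((6+y)*(0+3))))+1)
Scanning for simplifiable subexpressions (pre-order)...
  at root: (((((z*9)+(7+2))+a)*(((a*y)*(2+b))*((6+y)*(0+3))))+1) (not simplifiable)
  at L: ((((z*9)+(7+2))+a)*(((a*y)*(2+b))*((6+y)*(0+3)))) (not simplifiable)
  at LL: (((z*9)+(7+2))+a) (not simplifiable)
  at LLL: ((z*9)+(7+2)) (not simplifiable)
  at LLLL: (z*9) (not simplifiable)
  at LLLR: (7+2) (SIMPLIFIABLE)
  at LR: (((a*y)*(2+b))*((6+y)*(0+3))) (not simplifiable)
  at LRL: ((a*y)*(2+b)) (not simplifiable)
  at LRLL: (a*y) (not simplifiable)
  at LRLR: (2+b) (not simplifiable)
  at LRR: ((6+y)*(0+3)) (not simplifiable)
  at LRRL: (6+y) (not simplifiable)
  at LRRR: (0+3) (SIMPLIFIABLE)
Found simplifiable subexpr at path LLLR: (7+2)
One SIMPLIFY step would give: (((((z*9)+9)+a)*(((a*y)*(2+b))*((6+y)*(0+3))))+1)
-> NOT in normal form.

Answer: no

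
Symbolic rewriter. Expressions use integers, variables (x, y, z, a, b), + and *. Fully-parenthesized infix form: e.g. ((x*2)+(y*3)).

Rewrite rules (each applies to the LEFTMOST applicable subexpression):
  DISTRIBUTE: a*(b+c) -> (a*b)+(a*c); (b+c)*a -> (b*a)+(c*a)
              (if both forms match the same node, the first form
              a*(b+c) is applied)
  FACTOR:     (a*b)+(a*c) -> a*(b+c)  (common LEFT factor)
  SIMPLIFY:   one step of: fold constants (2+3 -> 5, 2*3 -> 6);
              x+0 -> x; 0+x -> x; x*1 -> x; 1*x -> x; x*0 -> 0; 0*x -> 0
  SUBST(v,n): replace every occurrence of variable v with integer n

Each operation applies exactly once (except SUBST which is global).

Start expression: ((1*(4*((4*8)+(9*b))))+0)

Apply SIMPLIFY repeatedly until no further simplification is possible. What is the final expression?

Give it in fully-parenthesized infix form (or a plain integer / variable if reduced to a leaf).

Start: ((1*(4*((4*8)+(9*b))))+0)
Step 1: at root: ((1*(4*((4*8)+(9*b))))+0) -> (1*(4*((4*8)+(9*b)))); overall: ((1*(4*((4*8)+(9*b))))+0) -> (1*(4*((4*8)+(9*b))))
Step 2: at root: (1*(4*((4*8)+(9*b)))) -> (4*((4*8)+(9*b))); overall: (1*(4*((4*8)+(9*b)))) -> (4*((4*8)+(9*b)))
Step 3: at RL: (4*8) -> 32; overall: (4*((4*8)+(9*b))) -> (4*(32+(9*b)))
Fixed point: (4*(32+(9*b)))

Answer: (4*(32+(9*b)))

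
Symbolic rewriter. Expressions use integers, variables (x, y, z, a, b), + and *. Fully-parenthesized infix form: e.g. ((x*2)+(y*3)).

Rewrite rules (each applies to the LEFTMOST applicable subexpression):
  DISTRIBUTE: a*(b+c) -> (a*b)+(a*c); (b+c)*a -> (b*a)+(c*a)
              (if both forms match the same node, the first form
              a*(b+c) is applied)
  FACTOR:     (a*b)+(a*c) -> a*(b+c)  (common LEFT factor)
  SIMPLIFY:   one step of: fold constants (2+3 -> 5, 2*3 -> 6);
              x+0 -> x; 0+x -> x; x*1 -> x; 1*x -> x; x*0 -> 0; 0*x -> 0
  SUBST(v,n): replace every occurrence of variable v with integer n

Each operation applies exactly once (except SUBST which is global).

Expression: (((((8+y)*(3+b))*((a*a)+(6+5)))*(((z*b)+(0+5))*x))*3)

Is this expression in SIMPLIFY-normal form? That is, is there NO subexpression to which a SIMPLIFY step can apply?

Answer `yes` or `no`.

Expression: (((((8+y)*(3+b))*((a*a)+(6+5)))*(((z*b)+(0+5))*x))*3)
Scanning for simplifiable subexpressions (pre-order)...
  at root: (((((8+y)*(3+b))*((a*a)+(6+5)))*(((z*b)+(0+5))*x))*3) (not simplifiable)
  at L: ((((8+y)*(3+b))*((a*a)+(6+5)))*(((z*b)+(0+5))*x)) (not simplifiable)
  at LL: (((8+y)*(3+b))*((a*a)+(6+5))) (not simplifiable)
  at LLL: ((8+y)*(3+b)) (not simplifiable)
  at LLLL: (8+y) (not simplifiable)
  at LLLR: (3+b) (not simplifiable)
  at LLR: ((a*a)+(6+5)) (not simplifiable)
  at LLRL: (a*a) (not simplifiable)
  at LLRR: (6+5) (SIMPLIFIABLE)
  at LR: (((z*b)+(0+5))*x) (not simplifiable)
  at LRL: ((z*b)+(0+5)) (not simplifiable)
  at LRLL: (z*b) (not simplifiable)
  at LRLR: (0+5) (SIMPLIFIABLE)
Found simplifiable subexpr at path LLRR: (6+5)
One SIMPLIFY step would give: (((((8+y)*(3+b))*((a*a)+11))*(((z*b)+(0+5))*x))*3)
-> NOT in normal form.

Answer: no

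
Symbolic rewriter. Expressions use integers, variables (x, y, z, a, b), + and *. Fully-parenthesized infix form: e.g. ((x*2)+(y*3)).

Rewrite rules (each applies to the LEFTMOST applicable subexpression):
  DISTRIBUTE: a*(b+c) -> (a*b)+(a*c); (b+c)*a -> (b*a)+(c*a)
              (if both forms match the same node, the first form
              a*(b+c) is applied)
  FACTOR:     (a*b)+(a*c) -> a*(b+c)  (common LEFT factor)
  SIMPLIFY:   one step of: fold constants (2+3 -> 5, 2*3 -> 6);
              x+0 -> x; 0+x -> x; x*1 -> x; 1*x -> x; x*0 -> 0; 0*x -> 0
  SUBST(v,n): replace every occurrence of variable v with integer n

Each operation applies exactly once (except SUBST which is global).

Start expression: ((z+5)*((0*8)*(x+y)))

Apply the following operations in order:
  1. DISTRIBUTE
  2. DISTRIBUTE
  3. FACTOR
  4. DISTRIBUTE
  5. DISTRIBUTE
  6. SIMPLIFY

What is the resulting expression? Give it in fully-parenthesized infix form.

Answer: (((z*(0*x))+(z*((0*8)*y)))+(5*((0*8)*(x+y))))

Derivation:
Start: ((z+5)*((0*8)*(x+y)))
Apply DISTRIBUTE at root (target: ((z+5)*((0*8)*(x+y)))): ((z+5)*((0*8)*(x+y))) -> ((z*((0*8)*(x+y)))+(5*((0*8)*(x+y))))
Apply DISTRIBUTE at LR (target: ((0*8)*(x+y))): ((z*((0*8)*(x+y)))+(5*((0*8)*(x+y)))) -> ((z*(((0*8)*x)+((0*8)*y)))+(5*((0*8)*(x+y))))
Apply FACTOR at LR (target: (((0*8)*x)+((0*8)*y))): ((z*(((0*8)*x)+((0*8)*y)))+(5*((0*8)*(x+y)))) -> ((z*((0*8)*(x+y)))+(5*((0*8)*(x+y))))
Apply DISTRIBUTE at LR (target: ((0*8)*(x+y))): ((z*((0*8)*(x+y)))+(5*((0*8)*(x+y)))) -> ((z*(((0*8)*x)+((0*8)*y)))+(5*((0*8)*(x+y))))
Apply DISTRIBUTE at L (target: (z*(((0*8)*x)+((0*8)*y)))): ((z*(((0*8)*x)+((0*8)*y)))+(5*((0*8)*(x+y)))) -> (((z*((0*8)*x))+(z*((0*8)*y)))+(5*((0*8)*(x+y))))
Apply SIMPLIFY at LLRL (target: (0*8)): (((z*((0*8)*x))+(z*((0*8)*y)))+(5*((0*8)*(x+y)))) -> (((z*(0*x))+(z*((0*8)*y)))+(5*((0*8)*(x+y))))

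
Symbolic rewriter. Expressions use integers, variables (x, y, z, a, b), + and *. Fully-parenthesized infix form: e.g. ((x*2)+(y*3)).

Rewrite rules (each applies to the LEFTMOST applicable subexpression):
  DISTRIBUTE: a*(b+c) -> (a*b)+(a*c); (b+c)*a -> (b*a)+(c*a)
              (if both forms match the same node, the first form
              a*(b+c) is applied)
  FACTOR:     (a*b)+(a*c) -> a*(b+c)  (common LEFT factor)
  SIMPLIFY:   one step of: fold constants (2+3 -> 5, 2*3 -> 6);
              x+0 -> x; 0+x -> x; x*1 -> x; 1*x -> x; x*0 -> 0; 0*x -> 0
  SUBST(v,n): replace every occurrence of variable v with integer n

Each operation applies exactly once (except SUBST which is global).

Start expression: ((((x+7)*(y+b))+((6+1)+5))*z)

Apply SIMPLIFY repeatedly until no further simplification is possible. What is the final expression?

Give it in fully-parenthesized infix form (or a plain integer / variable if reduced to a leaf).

Answer: ((((x+7)*(y+b))+12)*z)

Derivation:
Start: ((((x+7)*(y+b))+((6+1)+5))*z)
Step 1: at LRL: (6+1) -> 7; overall: ((((x+7)*(y+b))+((6+1)+5))*z) -> ((((x+7)*(y+b))+(7+5))*z)
Step 2: at LR: (7+5) -> 12; overall: ((((x+7)*(y+b))+(7+5))*z) -> ((((x+7)*(y+b))+12)*z)
Fixed point: ((((x+7)*(y+b))+12)*z)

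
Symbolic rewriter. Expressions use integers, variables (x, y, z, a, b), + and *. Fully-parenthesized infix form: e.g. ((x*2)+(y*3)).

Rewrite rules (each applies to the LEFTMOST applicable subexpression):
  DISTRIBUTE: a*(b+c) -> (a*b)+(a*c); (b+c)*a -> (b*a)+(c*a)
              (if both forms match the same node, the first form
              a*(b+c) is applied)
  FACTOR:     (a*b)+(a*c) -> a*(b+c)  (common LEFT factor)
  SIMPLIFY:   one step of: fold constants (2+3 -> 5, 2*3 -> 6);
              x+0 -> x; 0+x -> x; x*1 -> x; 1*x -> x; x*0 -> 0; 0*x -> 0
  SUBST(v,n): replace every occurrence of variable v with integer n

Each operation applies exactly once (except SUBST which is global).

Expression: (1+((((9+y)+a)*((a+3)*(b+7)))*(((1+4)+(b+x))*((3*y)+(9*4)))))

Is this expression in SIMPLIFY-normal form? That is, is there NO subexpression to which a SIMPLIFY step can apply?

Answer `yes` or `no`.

Expression: (1+((((9+y)+a)*((a+3)*(b+7)))*(((1+4)+(b+x))*((3*y)+(9*4)))))
Scanning for simplifiable subexpressions (pre-order)...
  at root: (1+((((9+y)+a)*((a+3)*(b+7)))*(((1+4)+(b+x))*((3*y)+(9*4))))) (not simplifiable)
  at R: ((((9+y)+a)*((a+3)*(b+7)))*(((1+4)+(b+x))*((3*y)+(9*4)))) (not simplifiable)
  at RL: (((9+y)+a)*((a+3)*(b+7))) (not simplifiable)
  at RLL: ((9+y)+a) (not simplifiable)
  at RLLL: (9+y) (not simplifiable)
  at RLR: ((a+3)*(b+7)) (not simplifiable)
  at RLRL: (a+3) (not simplifiable)
  at RLRR: (b+7) (not simplifiable)
  at RR: (((1+4)+(b+x))*((3*y)+(9*4))) (not simplifiable)
  at RRL: ((1+4)+(b+x)) (not simplifiable)
  at RRLL: (1+4) (SIMPLIFIABLE)
  at RRLR: (b+x) (not simplifiable)
  at RRR: ((3*y)+(9*4)) (not simplifiable)
  at RRRL: (3*y) (not simplifiable)
  at RRRR: (9*4) (SIMPLIFIABLE)
Found simplifiable subexpr at path RRLL: (1+4)
One SIMPLIFY step would give: (1+((((9+y)+a)*((a+3)*(b+7)))*((5+(b+x))*((3*y)+(9*4)))))
-> NOT in normal form.

Answer: no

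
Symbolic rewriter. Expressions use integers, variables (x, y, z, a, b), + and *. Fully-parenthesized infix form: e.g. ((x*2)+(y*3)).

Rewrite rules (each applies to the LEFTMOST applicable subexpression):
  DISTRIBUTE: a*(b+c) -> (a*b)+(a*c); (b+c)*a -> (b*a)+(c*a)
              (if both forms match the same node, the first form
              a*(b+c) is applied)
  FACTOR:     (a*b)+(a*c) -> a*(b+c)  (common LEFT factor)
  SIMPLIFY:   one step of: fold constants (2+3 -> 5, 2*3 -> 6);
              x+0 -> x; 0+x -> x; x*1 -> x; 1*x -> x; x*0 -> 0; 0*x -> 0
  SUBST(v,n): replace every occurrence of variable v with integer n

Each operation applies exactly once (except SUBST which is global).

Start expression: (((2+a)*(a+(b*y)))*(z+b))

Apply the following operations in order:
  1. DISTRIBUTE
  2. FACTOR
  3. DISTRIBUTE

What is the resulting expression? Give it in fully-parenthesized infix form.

Start: (((2+a)*(a+(b*y)))*(z+b))
Apply DISTRIBUTE at root (target: (((2+a)*(a+(b*y)))*(z+b))): (((2+a)*(a+(b*y)))*(z+b)) -> ((((2+a)*(a+(b*y)))*z)+(((2+a)*(a+(b*y)))*b))
Apply FACTOR at root (target: ((((2+a)*(a+(b*y)))*z)+(((2+a)*(a+(b*y)))*b))): ((((2+a)*(a+(b*y)))*z)+(((2+a)*(a+(b*y)))*b)) -> (((2+a)*(a+(b*y)))*(z+b))
Apply DISTRIBUTE at root (target: (((2+a)*(a+(b*y)))*(z+b))): (((2+a)*(a+(b*y)))*(z+b)) -> ((((2+a)*(a+(b*y)))*z)+(((2+a)*(a+(b*y)))*b))

Answer: ((((2+a)*(a+(b*y)))*z)+(((2+a)*(a+(b*y)))*b))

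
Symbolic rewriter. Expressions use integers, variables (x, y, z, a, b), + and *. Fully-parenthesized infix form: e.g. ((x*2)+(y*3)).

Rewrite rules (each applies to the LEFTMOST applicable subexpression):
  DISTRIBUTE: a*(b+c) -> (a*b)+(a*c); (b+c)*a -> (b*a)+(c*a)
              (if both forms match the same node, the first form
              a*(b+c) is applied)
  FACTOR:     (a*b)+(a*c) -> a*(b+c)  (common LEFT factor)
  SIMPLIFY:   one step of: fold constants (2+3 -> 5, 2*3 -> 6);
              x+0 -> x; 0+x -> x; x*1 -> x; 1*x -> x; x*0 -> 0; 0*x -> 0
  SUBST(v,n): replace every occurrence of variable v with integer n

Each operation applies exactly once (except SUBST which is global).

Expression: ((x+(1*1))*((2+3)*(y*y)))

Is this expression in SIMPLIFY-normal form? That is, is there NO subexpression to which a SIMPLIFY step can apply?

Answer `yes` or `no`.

Expression: ((x+(1*1))*((2+3)*(y*y)))
Scanning for simplifiable subexpressions (pre-order)...
  at root: ((x+(1*1))*((2+3)*(y*y))) (not simplifiable)
  at L: (x+(1*1)) (not simplifiable)
  at LR: (1*1) (SIMPLIFIABLE)
  at R: ((2+3)*(y*y)) (not simplifiable)
  at RL: (2+3) (SIMPLIFIABLE)
  at RR: (y*y) (not simplifiable)
Found simplifiable subexpr at path LR: (1*1)
One SIMPLIFY step would give: ((x+1)*((2+3)*(y*y)))
-> NOT in normal form.

Answer: no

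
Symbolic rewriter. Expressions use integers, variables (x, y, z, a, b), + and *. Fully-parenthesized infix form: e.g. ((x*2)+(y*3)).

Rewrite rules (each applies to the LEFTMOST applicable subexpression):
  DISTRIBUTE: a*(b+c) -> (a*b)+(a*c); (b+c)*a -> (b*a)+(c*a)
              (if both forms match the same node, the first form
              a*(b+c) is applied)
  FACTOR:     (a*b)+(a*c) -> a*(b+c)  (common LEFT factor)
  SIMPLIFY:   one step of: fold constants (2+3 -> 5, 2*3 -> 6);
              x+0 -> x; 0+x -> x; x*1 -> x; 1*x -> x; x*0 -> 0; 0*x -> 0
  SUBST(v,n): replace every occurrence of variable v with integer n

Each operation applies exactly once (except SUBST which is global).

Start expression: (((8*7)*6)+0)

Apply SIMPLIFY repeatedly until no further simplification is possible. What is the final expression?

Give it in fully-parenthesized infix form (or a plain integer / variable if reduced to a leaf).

Start: (((8*7)*6)+0)
Step 1: at root: (((8*7)*6)+0) -> ((8*7)*6); overall: (((8*7)*6)+0) -> ((8*7)*6)
Step 2: at L: (8*7) -> 56; overall: ((8*7)*6) -> (56*6)
Step 3: at root: (56*6) -> 336; overall: (56*6) -> 336
Fixed point: 336

Answer: 336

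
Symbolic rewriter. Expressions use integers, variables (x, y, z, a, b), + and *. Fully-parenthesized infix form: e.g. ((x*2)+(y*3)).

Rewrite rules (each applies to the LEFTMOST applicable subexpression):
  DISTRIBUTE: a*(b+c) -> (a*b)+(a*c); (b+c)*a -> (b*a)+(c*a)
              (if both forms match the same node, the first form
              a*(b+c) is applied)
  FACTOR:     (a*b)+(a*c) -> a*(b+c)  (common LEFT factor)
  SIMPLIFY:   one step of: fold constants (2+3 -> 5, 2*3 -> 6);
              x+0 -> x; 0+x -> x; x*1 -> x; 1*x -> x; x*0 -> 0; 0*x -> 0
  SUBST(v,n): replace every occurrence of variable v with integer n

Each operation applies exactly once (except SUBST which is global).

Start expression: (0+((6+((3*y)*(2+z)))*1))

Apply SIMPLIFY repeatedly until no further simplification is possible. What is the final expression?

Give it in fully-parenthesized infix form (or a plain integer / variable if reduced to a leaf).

Start: (0+((6+((3*y)*(2+z)))*1))
Step 1: at root: (0+((6+((3*y)*(2+z)))*1)) -> ((6+((3*y)*(2+z)))*1); overall: (0+((6+((3*y)*(2+z)))*1)) -> ((6+((3*y)*(2+z)))*1)
Step 2: at root: ((6+((3*y)*(2+z)))*1) -> (6+((3*y)*(2+z))); overall: ((6+((3*y)*(2+z)))*1) -> (6+((3*y)*(2+z)))
Fixed point: (6+((3*y)*(2+z)))

Answer: (6+((3*y)*(2+z)))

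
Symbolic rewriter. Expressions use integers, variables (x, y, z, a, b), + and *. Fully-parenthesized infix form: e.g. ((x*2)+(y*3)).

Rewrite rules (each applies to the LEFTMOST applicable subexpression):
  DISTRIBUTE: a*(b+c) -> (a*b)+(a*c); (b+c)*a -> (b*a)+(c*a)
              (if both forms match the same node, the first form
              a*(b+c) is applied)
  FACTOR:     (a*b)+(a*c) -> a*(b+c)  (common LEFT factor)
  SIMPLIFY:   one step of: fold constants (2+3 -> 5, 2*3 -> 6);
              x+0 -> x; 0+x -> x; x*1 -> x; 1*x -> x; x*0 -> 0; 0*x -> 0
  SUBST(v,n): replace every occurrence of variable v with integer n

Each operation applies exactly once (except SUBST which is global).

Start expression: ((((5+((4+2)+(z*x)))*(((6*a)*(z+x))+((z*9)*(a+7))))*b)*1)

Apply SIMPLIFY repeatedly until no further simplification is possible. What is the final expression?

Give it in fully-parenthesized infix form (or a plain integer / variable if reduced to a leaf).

Answer: (((5+(6+(z*x)))*(((6*a)*(z+x))+((z*9)*(a+7))))*b)

Derivation:
Start: ((((5+((4+2)+(z*x)))*(((6*a)*(z+x))+((z*9)*(a+7))))*b)*1)
Step 1: at root: ((((5+((4+2)+(z*x)))*(((6*a)*(z+x))+((z*9)*(a+7))))*b)*1) -> (((5+((4+2)+(z*x)))*(((6*a)*(z+x))+((z*9)*(a+7))))*b); overall: ((((5+((4+2)+(z*x)))*(((6*a)*(z+x))+((z*9)*(a+7))))*b)*1) -> (((5+((4+2)+(z*x)))*(((6*a)*(z+x))+((z*9)*(a+7))))*b)
Step 2: at LLRL: (4+2) -> 6; overall: (((5+((4+2)+(z*x)))*(((6*a)*(z+x))+((z*9)*(a+7))))*b) -> (((5+(6+(z*x)))*(((6*a)*(z+x))+((z*9)*(a+7))))*b)
Fixed point: (((5+(6+(z*x)))*(((6*a)*(z+x))+((z*9)*(a+7))))*b)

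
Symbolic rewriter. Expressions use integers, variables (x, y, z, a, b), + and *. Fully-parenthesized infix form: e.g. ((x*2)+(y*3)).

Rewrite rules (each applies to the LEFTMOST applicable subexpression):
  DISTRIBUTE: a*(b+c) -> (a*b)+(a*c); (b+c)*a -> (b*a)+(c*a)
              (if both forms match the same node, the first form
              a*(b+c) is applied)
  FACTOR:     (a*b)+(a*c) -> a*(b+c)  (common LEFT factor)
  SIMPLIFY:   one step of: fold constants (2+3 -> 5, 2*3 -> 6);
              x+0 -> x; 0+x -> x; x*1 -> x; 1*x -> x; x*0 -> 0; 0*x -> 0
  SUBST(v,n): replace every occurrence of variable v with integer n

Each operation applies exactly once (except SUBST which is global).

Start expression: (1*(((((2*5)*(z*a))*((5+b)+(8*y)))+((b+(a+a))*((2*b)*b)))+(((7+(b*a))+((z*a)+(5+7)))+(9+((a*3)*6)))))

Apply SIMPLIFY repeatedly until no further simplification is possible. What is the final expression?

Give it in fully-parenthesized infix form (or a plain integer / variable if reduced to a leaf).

Start: (1*(((((2*5)*(z*a))*((5+b)+(8*y)))+((b+(a+a))*((2*b)*b)))+(((7+(b*a))+((z*a)+(5+7)))+(9+((a*3)*6)))))
Step 1: at root: (1*(((((2*5)*(z*a))*((5+b)+(8*y)))+((b+(a+a))*((2*b)*b)))+(((7+(b*a))+((z*a)+(5+7)))+(9+((a*3)*6))))) -> (((((2*5)*(z*a))*((5+b)+(8*y)))+((b+(a+a))*((2*b)*b)))+(((7+(b*a))+((z*a)+(5+7)))+(9+((a*3)*6)))); overall: (1*(((((2*5)*(z*a))*((5+b)+(8*y)))+((b+(a+a))*((2*b)*b)))+(((7+(b*a))+((z*a)+(5+7)))+(9+((a*3)*6))))) -> (((((2*5)*(z*a))*((5+b)+(8*y)))+((b+(a+a))*((2*b)*b)))+(((7+(b*a))+((z*a)+(5+7)))+(9+((a*3)*6))))
Step 2: at LLLL: (2*5) -> 10; overall: (((((2*5)*(z*a))*((5+b)+(8*y)))+((b+(a+a))*((2*b)*b)))+(((7+(b*a))+((z*a)+(5+7)))+(9+((a*3)*6)))) -> ((((10*(z*a))*((5+b)+(8*y)))+((b+(a+a))*((2*b)*b)))+(((7+(b*a))+((z*a)+(5+7)))+(9+((a*3)*6))))
Step 3: at RLRR: (5+7) -> 12; overall: ((((10*(z*a))*((5+b)+(8*y)))+((b+(a+a))*((2*b)*b)))+(((7+(b*a))+((z*a)+(5+7)))+(9+((a*3)*6)))) -> ((((10*(z*a))*((5+b)+(8*y)))+((b+(a+a))*((2*b)*b)))+(((7+(b*a))+((z*a)+12))+(9+((a*3)*6))))
Fixed point: ((((10*(z*a))*((5+b)+(8*y)))+((b+(a+a))*((2*b)*b)))+(((7+(b*a))+((z*a)+12))+(9+((a*3)*6))))

Answer: ((((10*(z*a))*((5+b)+(8*y)))+((b+(a+a))*((2*b)*b)))+(((7+(b*a))+((z*a)+12))+(9+((a*3)*6))))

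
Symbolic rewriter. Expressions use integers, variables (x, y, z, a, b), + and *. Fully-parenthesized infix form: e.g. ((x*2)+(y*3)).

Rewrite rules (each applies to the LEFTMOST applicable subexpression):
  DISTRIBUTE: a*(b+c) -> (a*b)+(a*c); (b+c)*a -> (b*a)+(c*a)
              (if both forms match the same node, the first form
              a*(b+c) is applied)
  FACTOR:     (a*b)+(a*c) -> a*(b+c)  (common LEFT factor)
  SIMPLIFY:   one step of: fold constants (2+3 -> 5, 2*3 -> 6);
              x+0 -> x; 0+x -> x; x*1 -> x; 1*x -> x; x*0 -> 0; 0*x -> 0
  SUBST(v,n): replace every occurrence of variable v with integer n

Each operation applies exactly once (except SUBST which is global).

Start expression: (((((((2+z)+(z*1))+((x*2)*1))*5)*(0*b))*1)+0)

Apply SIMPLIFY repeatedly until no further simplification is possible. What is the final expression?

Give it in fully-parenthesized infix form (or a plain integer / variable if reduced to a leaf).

Start: (((((((2+z)+(z*1))+((x*2)*1))*5)*(0*b))*1)+0)
Step 1: at root: (((((((2+z)+(z*1))+((x*2)*1))*5)*(0*b))*1)+0) -> ((((((2+z)+(z*1))+((x*2)*1))*5)*(0*b))*1); overall: (((((((2+z)+(z*1))+((x*2)*1))*5)*(0*b))*1)+0) -> ((((((2+z)+(z*1))+((x*2)*1))*5)*(0*b))*1)
Step 2: at root: ((((((2+z)+(z*1))+((x*2)*1))*5)*(0*b))*1) -> (((((2+z)+(z*1))+((x*2)*1))*5)*(0*b)); overall: ((((((2+z)+(z*1))+((x*2)*1))*5)*(0*b))*1) -> (((((2+z)+(z*1))+((x*2)*1))*5)*(0*b))
Step 3: at LLLR: (z*1) -> z; overall: (((((2+z)+(z*1))+((x*2)*1))*5)*(0*b)) -> (((((2+z)+z)+((x*2)*1))*5)*(0*b))
Step 4: at LLR: ((x*2)*1) -> (x*2); overall: (((((2+z)+z)+((x*2)*1))*5)*(0*b)) -> (((((2+z)+z)+(x*2))*5)*(0*b))
Step 5: at R: (0*b) -> 0; overall: (((((2+z)+z)+(x*2))*5)*(0*b)) -> (((((2+z)+z)+(x*2))*5)*0)
Step 6: at root: (((((2+z)+z)+(x*2))*5)*0) -> 0; overall: (((((2+z)+z)+(x*2))*5)*0) -> 0
Fixed point: 0

Answer: 0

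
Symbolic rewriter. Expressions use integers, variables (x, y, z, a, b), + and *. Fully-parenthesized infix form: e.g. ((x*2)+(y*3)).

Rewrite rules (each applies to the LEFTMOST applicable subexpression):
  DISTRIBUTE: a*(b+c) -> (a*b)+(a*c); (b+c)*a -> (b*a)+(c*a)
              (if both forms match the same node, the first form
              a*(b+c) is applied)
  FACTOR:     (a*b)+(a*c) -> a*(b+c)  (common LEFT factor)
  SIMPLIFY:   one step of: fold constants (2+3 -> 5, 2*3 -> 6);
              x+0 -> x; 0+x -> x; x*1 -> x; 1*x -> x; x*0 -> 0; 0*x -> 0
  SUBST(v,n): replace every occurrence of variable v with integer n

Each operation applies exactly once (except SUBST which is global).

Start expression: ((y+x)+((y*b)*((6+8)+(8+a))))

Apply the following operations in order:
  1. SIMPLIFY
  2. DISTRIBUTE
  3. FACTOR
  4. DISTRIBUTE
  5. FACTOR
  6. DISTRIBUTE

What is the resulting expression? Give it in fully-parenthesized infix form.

Answer: ((y+x)+(((y*b)*14)+((y*b)*(8+a))))

Derivation:
Start: ((y+x)+((y*b)*((6+8)+(8+a))))
Apply SIMPLIFY at RRL (target: (6+8)): ((y+x)+((y*b)*((6+8)+(8+a)))) -> ((y+x)+((y*b)*(14+(8+a))))
Apply DISTRIBUTE at R (target: ((y*b)*(14+(8+a)))): ((y+x)+((y*b)*(14+(8+a)))) -> ((y+x)+(((y*b)*14)+((y*b)*(8+a))))
Apply FACTOR at R (target: (((y*b)*14)+((y*b)*(8+a)))): ((y+x)+(((y*b)*14)+((y*b)*(8+a)))) -> ((y+x)+((y*b)*(14+(8+a))))
Apply DISTRIBUTE at R (target: ((y*b)*(14+(8+a)))): ((y+x)+((y*b)*(14+(8+a)))) -> ((y+x)+(((y*b)*14)+((y*b)*(8+a))))
Apply FACTOR at R (target: (((y*b)*14)+((y*b)*(8+a)))): ((y+x)+(((y*b)*14)+((y*b)*(8+a)))) -> ((y+x)+((y*b)*(14+(8+a))))
Apply DISTRIBUTE at R (target: ((y*b)*(14+(8+a)))): ((y+x)+((y*b)*(14+(8+a)))) -> ((y+x)+(((y*b)*14)+((y*b)*(8+a))))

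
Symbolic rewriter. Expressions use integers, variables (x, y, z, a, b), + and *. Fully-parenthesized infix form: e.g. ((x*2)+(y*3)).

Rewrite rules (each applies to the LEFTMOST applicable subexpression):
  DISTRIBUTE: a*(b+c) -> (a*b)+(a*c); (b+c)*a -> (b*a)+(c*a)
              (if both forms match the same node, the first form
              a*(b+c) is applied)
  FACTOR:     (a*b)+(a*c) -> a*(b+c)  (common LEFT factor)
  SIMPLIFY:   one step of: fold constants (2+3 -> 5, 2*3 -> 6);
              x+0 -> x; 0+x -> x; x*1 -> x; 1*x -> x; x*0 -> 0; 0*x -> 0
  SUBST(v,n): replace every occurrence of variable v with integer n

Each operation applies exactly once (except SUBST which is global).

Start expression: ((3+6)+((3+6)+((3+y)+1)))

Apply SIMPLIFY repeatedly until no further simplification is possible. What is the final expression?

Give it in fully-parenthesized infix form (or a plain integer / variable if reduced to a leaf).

Answer: (9+(9+((3+y)+1)))

Derivation:
Start: ((3+6)+((3+6)+((3+y)+1)))
Step 1: at L: (3+6) -> 9; overall: ((3+6)+((3+6)+((3+y)+1))) -> (9+((3+6)+((3+y)+1)))
Step 2: at RL: (3+6) -> 9; overall: (9+((3+6)+((3+y)+1))) -> (9+(9+((3+y)+1)))
Fixed point: (9+(9+((3+y)+1)))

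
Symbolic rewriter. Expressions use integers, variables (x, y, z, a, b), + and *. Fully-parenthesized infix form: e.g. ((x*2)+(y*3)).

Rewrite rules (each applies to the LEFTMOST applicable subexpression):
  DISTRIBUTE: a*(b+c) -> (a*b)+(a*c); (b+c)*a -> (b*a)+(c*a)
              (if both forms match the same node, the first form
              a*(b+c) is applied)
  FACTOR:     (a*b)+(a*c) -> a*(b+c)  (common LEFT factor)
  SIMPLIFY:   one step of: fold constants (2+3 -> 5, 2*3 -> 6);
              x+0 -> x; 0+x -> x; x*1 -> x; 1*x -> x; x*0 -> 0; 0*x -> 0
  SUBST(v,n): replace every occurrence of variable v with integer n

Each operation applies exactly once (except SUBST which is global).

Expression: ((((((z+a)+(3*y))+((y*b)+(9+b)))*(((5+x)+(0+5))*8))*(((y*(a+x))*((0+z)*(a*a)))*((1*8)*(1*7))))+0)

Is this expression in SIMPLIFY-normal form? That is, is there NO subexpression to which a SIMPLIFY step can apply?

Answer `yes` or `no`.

Expression: ((((((z+a)+(3*y))+((y*b)+(9+b)))*(((5+x)+(0+5))*8))*(((y*(a+x))*((0+z)*(a*a)))*((1*8)*(1*7))))+0)
Scanning for simplifiable subexpressions (pre-order)...
  at root: ((((((z+a)+(3*y))+((y*b)+(9+b)))*(((5+x)+(0+5))*8))*(((y*(a+x))*((0+z)*(a*a)))*((1*8)*(1*7))))+0) (SIMPLIFIABLE)
  at L: (((((z+a)+(3*y))+((y*b)+(9+b)))*(((5+x)+(0+5))*8))*(((y*(a+x))*((0+z)*(a*a)))*((1*8)*(1*7)))) (not simplifiable)
  at LL: ((((z+a)+(3*y))+((y*b)+(9+b)))*(((5+x)+(0+5))*8)) (not simplifiable)
  at LLL: (((z+a)+(3*y))+((y*b)+(9+b))) (not simplifiable)
  at LLLL: ((z+a)+(3*y)) (not simplifiable)
  at LLLLL: (z+a) (not simplifiable)
  at LLLLR: (3*y) (not simplifiable)
  at LLLR: ((y*b)+(9+b)) (not simplifiable)
  at LLLRL: (y*b) (not simplifiable)
  at LLLRR: (9+b) (not simplifiable)
  at LLR: (((5+x)+(0+5))*8) (not simplifiable)
  at LLRL: ((5+x)+(0+5)) (not simplifiable)
  at LLRLL: (5+x) (not simplifiable)
  at LLRLR: (0+5) (SIMPLIFIABLE)
  at LR: (((y*(a+x))*((0+z)*(a*a)))*((1*8)*(1*7))) (not simplifiable)
  at LRL: ((y*(a+x))*((0+z)*(a*a))) (not simplifiable)
  at LRLL: (y*(a+x)) (not simplifiable)
  at LRLLR: (a+x) (not simplifiable)
  at LRLR: ((0+z)*(a*a)) (not simplifiable)
  at LRLRL: (0+z) (SIMPLIFIABLE)
  at LRLRR: (a*a) (not simplifiable)
  at LRR: ((1*8)*(1*7)) (not simplifiable)
  at LRRL: (1*8) (SIMPLIFIABLE)
  at LRRR: (1*7) (SIMPLIFIABLE)
Found simplifiable subexpr at path root: ((((((z+a)+(3*y))+((y*b)+(9+b)))*(((5+x)+(0+5))*8))*(((y*(a+x))*((0+z)*(a*a)))*((1*8)*(1*7))))+0)
One SIMPLIFY step would give: (((((z+a)+(3*y))+((y*b)+(9+b)))*(((5+x)+(0+5))*8))*(((y*(a+x))*((0+z)*(a*a)))*((1*8)*(1*7))))
-> NOT in normal form.

Answer: no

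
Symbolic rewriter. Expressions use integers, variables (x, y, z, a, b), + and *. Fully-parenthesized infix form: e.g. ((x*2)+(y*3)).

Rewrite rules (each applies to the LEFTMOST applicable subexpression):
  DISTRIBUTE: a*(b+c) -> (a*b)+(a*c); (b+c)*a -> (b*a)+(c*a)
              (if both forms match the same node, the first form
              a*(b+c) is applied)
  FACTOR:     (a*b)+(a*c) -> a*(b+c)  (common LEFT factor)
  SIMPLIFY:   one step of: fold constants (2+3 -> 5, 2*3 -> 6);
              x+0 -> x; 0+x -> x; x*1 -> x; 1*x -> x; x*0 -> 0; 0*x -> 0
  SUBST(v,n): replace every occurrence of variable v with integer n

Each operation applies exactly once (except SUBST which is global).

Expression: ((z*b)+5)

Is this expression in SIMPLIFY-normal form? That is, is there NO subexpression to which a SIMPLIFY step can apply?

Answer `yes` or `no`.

Answer: yes

Derivation:
Expression: ((z*b)+5)
Scanning for simplifiable subexpressions (pre-order)...
  at root: ((z*b)+5) (not simplifiable)
  at L: (z*b) (not simplifiable)
Result: no simplifiable subexpression found -> normal form.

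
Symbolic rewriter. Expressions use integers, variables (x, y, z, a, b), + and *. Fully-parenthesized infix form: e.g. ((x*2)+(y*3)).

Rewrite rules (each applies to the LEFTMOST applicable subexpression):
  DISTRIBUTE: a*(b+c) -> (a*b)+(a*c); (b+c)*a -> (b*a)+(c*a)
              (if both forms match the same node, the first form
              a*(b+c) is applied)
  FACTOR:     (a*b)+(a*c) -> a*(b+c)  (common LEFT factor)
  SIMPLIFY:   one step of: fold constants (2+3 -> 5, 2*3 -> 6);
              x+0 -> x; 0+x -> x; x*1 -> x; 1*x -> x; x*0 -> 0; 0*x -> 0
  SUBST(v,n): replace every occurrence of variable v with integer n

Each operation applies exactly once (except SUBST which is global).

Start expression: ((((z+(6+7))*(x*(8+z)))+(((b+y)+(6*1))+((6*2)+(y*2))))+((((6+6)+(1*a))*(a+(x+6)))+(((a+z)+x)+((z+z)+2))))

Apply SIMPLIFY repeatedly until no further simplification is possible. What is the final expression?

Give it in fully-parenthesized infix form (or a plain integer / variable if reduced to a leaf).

Answer: ((((z+13)*(x*(8+z)))+(((b+y)+6)+(12+(y*2))))+(((12+a)*(a+(x+6)))+(((a+z)+x)+((z+z)+2))))

Derivation:
Start: ((((z+(6+7))*(x*(8+z)))+(((b+y)+(6*1))+((6*2)+(y*2))))+((((6+6)+(1*a))*(a+(x+6)))+(((a+z)+x)+((z+z)+2))))
Step 1: at LLLR: (6+7) -> 13; overall: ((((z+(6+7))*(x*(8+z)))+(((b+y)+(6*1))+((6*2)+(y*2))))+((((6+6)+(1*a))*(a+(x+6)))+(((a+z)+x)+((z+z)+2)))) -> ((((z+13)*(x*(8+z)))+(((b+y)+(6*1))+((6*2)+(y*2))))+((((6+6)+(1*a))*(a+(x+6)))+(((a+z)+x)+((z+z)+2))))
Step 2: at LRLR: (6*1) -> 6; overall: ((((z+13)*(x*(8+z)))+(((b+y)+(6*1))+((6*2)+(y*2))))+((((6+6)+(1*a))*(a+(x+6)))+(((a+z)+x)+((z+z)+2)))) -> ((((z+13)*(x*(8+z)))+(((b+y)+6)+((6*2)+(y*2))))+((((6+6)+(1*a))*(a+(x+6)))+(((a+z)+x)+((z+z)+2))))
Step 3: at LRRL: (6*2) -> 12; overall: ((((z+13)*(x*(8+z)))+(((b+y)+6)+((6*2)+(y*2))))+((((6+6)+(1*a))*(a+(x+6)))+(((a+z)+x)+((z+z)+2)))) -> ((((z+13)*(x*(8+z)))+(((b+y)+6)+(12+(y*2))))+((((6+6)+(1*a))*(a+(x+6)))+(((a+z)+x)+((z+z)+2))))
Step 4: at RLLL: (6+6) -> 12; overall: ((((z+13)*(x*(8+z)))+(((b+y)+6)+(12+(y*2))))+((((6+6)+(1*a))*(a+(x+6)))+(((a+z)+x)+((z+z)+2)))) -> ((((z+13)*(x*(8+z)))+(((b+y)+6)+(12+(y*2))))+(((12+(1*a))*(a+(x+6)))+(((a+z)+x)+((z+z)+2))))
Step 5: at RLLR: (1*a) -> a; overall: ((((z+13)*(x*(8+z)))+(((b+y)+6)+(12+(y*2))))+(((12+(1*a))*(a+(x+6)))+(((a+z)+x)+((z+z)+2)))) -> ((((z+13)*(x*(8+z)))+(((b+y)+6)+(12+(y*2))))+(((12+a)*(a+(x+6)))+(((a+z)+x)+((z+z)+2))))
Fixed point: ((((z+13)*(x*(8+z)))+(((b+y)+6)+(12+(y*2))))+(((12+a)*(a+(x+6)))+(((a+z)+x)+((z+z)+2))))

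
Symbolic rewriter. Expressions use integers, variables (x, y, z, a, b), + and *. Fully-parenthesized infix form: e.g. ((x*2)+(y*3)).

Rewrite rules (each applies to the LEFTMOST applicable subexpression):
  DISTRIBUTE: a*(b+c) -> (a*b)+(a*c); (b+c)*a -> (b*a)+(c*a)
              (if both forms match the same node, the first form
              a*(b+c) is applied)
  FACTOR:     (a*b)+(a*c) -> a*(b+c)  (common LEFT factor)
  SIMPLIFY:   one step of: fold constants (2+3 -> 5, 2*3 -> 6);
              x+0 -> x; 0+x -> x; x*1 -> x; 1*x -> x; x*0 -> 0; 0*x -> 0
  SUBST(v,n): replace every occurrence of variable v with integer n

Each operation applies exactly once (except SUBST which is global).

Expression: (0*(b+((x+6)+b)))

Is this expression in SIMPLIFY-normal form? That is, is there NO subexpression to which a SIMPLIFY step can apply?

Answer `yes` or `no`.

Expression: (0*(b+((x+6)+b)))
Scanning for simplifiable subexpressions (pre-order)...
  at root: (0*(b+((x+6)+b))) (SIMPLIFIABLE)
  at R: (b+((x+6)+b)) (not simplifiable)
  at RR: ((x+6)+b) (not simplifiable)
  at RRL: (x+6) (not simplifiable)
Found simplifiable subexpr at path root: (0*(b+((x+6)+b)))
One SIMPLIFY step would give: 0
-> NOT in normal form.

Answer: no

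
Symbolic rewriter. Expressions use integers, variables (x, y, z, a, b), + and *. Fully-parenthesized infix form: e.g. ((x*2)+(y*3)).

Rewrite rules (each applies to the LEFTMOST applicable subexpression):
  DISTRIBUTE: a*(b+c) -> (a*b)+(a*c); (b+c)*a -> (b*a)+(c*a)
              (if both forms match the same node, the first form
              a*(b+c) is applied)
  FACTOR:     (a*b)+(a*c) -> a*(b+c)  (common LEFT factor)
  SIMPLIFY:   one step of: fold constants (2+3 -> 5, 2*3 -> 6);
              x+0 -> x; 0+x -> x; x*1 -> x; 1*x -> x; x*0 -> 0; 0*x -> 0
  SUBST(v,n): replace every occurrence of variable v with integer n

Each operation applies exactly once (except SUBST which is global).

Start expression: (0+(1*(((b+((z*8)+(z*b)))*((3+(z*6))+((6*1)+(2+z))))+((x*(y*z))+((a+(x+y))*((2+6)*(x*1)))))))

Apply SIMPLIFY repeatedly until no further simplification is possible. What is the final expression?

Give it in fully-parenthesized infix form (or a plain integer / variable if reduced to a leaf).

Answer: (((b+((z*8)+(z*b)))*((3+(z*6))+(6+(2+z))))+((x*(y*z))+((a+(x+y))*(8*x))))

Derivation:
Start: (0+(1*(((b+((z*8)+(z*b)))*((3+(z*6))+((6*1)+(2+z))))+((x*(y*z))+((a+(x+y))*((2+6)*(x*1)))))))
Step 1: at root: (0+(1*(((b+((z*8)+(z*b)))*((3+(z*6))+((6*1)+(2+z))))+((x*(y*z))+((a+(x+y))*((2+6)*(x*1))))))) -> (1*(((b+((z*8)+(z*b)))*((3+(z*6))+((6*1)+(2+z))))+((x*(y*z))+((a+(x+y))*((2+6)*(x*1)))))); overall: (0+(1*(((b+((z*8)+(z*b)))*((3+(z*6))+((6*1)+(2+z))))+((x*(y*z))+((a+(x+y))*((2+6)*(x*1))))))) -> (1*(((b+((z*8)+(z*b)))*((3+(z*6))+((6*1)+(2+z))))+((x*(y*z))+((a+(x+y))*((2+6)*(x*1))))))
Step 2: at root: (1*(((b+((z*8)+(z*b)))*((3+(z*6))+((6*1)+(2+z))))+((x*(y*z))+((a+(x+y))*((2+6)*(x*1)))))) -> (((b+((z*8)+(z*b)))*((3+(z*6))+((6*1)+(2+z))))+((x*(y*z))+((a+(x+y))*((2+6)*(x*1))))); overall: (1*(((b+((z*8)+(z*b)))*((3+(z*6))+((6*1)+(2+z))))+((x*(y*z))+((a+(x+y))*((2+6)*(x*1)))))) -> (((b+((z*8)+(z*b)))*((3+(z*6))+((6*1)+(2+z))))+((x*(y*z))+((a+(x+y))*((2+6)*(x*1)))))
Step 3: at LRRL: (6*1) -> 6; overall: (((b+((z*8)+(z*b)))*((3+(z*6))+((6*1)+(2+z))))+((x*(y*z))+((a+(x+y))*((2+6)*(x*1))))) -> (((b+((z*8)+(z*b)))*((3+(z*6))+(6+(2+z))))+((x*(y*z))+((a+(x+y))*((2+6)*(x*1)))))
Step 4: at RRRL: (2+6) -> 8; overall: (((b+((z*8)+(z*b)))*((3+(z*6))+(6+(2+z))))+((x*(y*z))+((a+(x+y))*((2+6)*(x*1))))) -> (((b+((z*8)+(z*b)))*((3+(z*6))+(6+(2+z))))+((x*(y*z))+((a+(x+y))*(8*(x*1)))))
Step 5: at RRRR: (x*1) -> x; overall: (((b+((z*8)+(z*b)))*((3+(z*6))+(6+(2+z))))+((x*(y*z))+((a+(x+y))*(8*(x*1))))) -> (((b+((z*8)+(z*b)))*((3+(z*6))+(6+(2+z))))+((x*(y*z))+((a+(x+y))*(8*x))))
Fixed point: (((b+((z*8)+(z*b)))*((3+(z*6))+(6+(2+z))))+((x*(y*z))+((a+(x+y))*(8*x))))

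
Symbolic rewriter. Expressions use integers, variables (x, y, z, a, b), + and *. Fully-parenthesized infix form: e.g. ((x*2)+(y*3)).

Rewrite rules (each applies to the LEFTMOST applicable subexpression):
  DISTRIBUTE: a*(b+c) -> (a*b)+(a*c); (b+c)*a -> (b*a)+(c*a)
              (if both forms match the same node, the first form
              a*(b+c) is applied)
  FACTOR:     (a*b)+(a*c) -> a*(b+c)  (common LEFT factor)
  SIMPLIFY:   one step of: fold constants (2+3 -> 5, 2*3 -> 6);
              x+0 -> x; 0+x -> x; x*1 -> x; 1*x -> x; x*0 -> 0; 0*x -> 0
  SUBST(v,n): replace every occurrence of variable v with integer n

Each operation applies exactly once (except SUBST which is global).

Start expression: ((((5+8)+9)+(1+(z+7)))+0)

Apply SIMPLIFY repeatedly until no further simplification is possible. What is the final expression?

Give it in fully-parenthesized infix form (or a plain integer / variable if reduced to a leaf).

Answer: (22+(1+(z+7)))

Derivation:
Start: ((((5+8)+9)+(1+(z+7)))+0)
Step 1: at root: ((((5+8)+9)+(1+(z+7)))+0) -> (((5+8)+9)+(1+(z+7))); overall: ((((5+8)+9)+(1+(z+7)))+0) -> (((5+8)+9)+(1+(z+7)))
Step 2: at LL: (5+8) -> 13; overall: (((5+8)+9)+(1+(z+7))) -> ((13+9)+(1+(z+7)))
Step 3: at L: (13+9) -> 22; overall: ((13+9)+(1+(z+7))) -> (22+(1+(z+7)))
Fixed point: (22+(1+(z+7)))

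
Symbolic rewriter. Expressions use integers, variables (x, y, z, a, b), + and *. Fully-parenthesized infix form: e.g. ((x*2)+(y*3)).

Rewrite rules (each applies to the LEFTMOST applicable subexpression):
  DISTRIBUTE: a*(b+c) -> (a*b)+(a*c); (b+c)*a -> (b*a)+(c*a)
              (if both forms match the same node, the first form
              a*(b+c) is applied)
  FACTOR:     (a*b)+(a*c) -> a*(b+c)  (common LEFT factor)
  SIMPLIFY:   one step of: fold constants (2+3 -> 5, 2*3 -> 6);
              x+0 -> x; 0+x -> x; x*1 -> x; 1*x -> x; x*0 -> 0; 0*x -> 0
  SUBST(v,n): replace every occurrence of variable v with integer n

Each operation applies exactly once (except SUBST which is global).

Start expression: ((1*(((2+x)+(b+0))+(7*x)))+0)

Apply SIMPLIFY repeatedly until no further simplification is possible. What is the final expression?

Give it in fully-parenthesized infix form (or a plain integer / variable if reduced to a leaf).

Answer: (((2+x)+b)+(7*x))

Derivation:
Start: ((1*(((2+x)+(b+0))+(7*x)))+0)
Step 1: at root: ((1*(((2+x)+(b+0))+(7*x)))+0) -> (1*(((2+x)+(b+0))+(7*x))); overall: ((1*(((2+x)+(b+0))+(7*x)))+0) -> (1*(((2+x)+(b+0))+(7*x)))
Step 2: at root: (1*(((2+x)+(b+0))+(7*x))) -> (((2+x)+(b+0))+(7*x)); overall: (1*(((2+x)+(b+0))+(7*x))) -> (((2+x)+(b+0))+(7*x))
Step 3: at LR: (b+0) -> b; overall: (((2+x)+(b+0))+(7*x)) -> (((2+x)+b)+(7*x))
Fixed point: (((2+x)+b)+(7*x))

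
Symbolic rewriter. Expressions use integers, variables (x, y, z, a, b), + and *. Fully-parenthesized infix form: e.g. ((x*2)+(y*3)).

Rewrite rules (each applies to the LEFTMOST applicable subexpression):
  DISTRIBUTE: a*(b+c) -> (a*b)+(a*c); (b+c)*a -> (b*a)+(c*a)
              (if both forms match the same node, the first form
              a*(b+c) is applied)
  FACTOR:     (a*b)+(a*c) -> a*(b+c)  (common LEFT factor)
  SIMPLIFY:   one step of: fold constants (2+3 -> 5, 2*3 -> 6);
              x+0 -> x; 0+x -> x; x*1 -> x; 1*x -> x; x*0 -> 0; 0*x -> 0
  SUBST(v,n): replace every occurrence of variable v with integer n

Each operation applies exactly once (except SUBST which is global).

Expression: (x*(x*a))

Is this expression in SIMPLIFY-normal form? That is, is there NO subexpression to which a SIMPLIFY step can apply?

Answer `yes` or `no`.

Answer: yes

Derivation:
Expression: (x*(x*a))
Scanning for simplifiable subexpressions (pre-order)...
  at root: (x*(x*a)) (not simplifiable)
  at R: (x*a) (not simplifiable)
Result: no simplifiable subexpression found -> normal form.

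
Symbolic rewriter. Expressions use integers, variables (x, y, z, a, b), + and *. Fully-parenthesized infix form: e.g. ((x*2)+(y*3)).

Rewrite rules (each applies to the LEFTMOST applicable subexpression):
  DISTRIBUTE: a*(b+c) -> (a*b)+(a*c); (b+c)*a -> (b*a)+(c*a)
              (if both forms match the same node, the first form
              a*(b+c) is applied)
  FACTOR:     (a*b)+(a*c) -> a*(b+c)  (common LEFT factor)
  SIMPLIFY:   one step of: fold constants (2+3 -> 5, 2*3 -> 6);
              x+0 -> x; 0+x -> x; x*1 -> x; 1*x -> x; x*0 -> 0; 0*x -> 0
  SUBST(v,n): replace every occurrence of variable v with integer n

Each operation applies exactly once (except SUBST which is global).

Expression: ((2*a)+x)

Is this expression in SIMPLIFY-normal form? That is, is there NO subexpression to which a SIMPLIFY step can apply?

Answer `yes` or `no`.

Expression: ((2*a)+x)
Scanning for simplifiable subexpressions (pre-order)...
  at root: ((2*a)+x) (not simplifiable)
  at L: (2*a) (not simplifiable)
Result: no simplifiable subexpression found -> normal form.

Answer: yes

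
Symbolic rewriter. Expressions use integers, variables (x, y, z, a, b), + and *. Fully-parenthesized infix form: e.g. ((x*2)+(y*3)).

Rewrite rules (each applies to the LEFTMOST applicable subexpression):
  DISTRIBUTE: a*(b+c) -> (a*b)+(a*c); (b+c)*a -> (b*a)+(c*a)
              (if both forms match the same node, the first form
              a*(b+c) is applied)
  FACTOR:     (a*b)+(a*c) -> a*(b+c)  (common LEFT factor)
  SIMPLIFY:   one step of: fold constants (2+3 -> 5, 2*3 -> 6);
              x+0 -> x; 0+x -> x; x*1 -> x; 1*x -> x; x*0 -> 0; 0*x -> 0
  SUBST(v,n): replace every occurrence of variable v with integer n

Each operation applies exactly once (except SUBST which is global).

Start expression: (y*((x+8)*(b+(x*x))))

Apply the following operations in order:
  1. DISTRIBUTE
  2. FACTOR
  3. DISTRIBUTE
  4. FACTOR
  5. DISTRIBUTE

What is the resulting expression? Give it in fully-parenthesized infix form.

Answer: (y*(((x+8)*b)+((x+8)*(x*x))))

Derivation:
Start: (y*((x+8)*(b+(x*x))))
Apply DISTRIBUTE at R (target: ((x+8)*(b+(x*x)))): (y*((x+8)*(b+(x*x)))) -> (y*(((x+8)*b)+((x+8)*(x*x))))
Apply FACTOR at R (target: (((x+8)*b)+((x+8)*(x*x)))): (y*(((x+8)*b)+((x+8)*(x*x)))) -> (y*((x+8)*(b+(x*x))))
Apply DISTRIBUTE at R (target: ((x+8)*(b+(x*x)))): (y*((x+8)*(b+(x*x)))) -> (y*(((x+8)*b)+((x+8)*(x*x))))
Apply FACTOR at R (target: (((x+8)*b)+((x+8)*(x*x)))): (y*(((x+8)*b)+((x+8)*(x*x)))) -> (y*((x+8)*(b+(x*x))))
Apply DISTRIBUTE at R (target: ((x+8)*(b+(x*x)))): (y*((x+8)*(b+(x*x)))) -> (y*(((x+8)*b)+((x+8)*(x*x))))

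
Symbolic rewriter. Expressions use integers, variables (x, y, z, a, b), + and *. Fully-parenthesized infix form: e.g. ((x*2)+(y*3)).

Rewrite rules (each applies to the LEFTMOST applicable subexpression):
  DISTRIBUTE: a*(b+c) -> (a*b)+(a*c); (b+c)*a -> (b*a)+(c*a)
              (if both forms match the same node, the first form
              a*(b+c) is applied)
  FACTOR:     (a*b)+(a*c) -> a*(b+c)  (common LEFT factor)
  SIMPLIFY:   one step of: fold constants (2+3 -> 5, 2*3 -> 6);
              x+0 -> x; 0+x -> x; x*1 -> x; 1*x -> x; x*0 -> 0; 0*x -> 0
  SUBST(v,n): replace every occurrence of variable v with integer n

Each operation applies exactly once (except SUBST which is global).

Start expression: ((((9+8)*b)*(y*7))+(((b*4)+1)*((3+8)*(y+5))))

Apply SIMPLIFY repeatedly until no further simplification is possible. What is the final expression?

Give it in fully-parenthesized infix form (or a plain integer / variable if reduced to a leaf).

Start: ((((9+8)*b)*(y*7))+(((b*4)+1)*((3+8)*(y+5))))
Step 1: at LLL: (9+8) -> 17; overall: ((((9+8)*b)*(y*7))+(((b*4)+1)*((3+8)*(y+5)))) -> (((17*b)*(y*7))+(((b*4)+1)*((3+8)*(y+5))))
Step 2: at RRL: (3+8) -> 11; overall: (((17*b)*(y*7))+(((b*4)+1)*((3+8)*(y+5)))) -> (((17*b)*(y*7))+(((b*4)+1)*(11*(y+5))))
Fixed point: (((17*b)*(y*7))+(((b*4)+1)*(11*(y+5))))

Answer: (((17*b)*(y*7))+(((b*4)+1)*(11*(y+5))))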